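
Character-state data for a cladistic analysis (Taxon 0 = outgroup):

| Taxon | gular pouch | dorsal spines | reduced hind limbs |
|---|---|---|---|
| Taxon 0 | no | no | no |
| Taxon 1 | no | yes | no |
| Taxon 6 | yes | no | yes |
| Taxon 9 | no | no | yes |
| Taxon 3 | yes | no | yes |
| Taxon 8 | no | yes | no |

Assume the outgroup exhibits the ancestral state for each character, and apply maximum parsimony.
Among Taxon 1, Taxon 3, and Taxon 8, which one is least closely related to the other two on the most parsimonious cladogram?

The outgroup has state 'no' for every character, so 'yes' is the derived state throughout.
gular pouch: derived state 'yes' in Taxon 3 and Taxon 6 only — synapomorphy for {Taxon 3, Taxon 6}.
dorsal spines (derived state 'yes') is shared by Taxon 1 and Taxon 8 — a synapomorphy uniting that clade.
reduced hind limbs: derived state 'yes' in Taxon 3, Taxon 6, and Taxon 9 only — synapomorphy for {Taxon 3, Taxon 6, Taxon 9}.
Most parsimonious ingroup topology: ((Taxon 1,Taxon 8),((Taxon 6,Taxon 3),Taxon 9)).
Taxon 1 and Taxon 8 share a more recent common ancestor with each other than either does with Taxon 3, so Taxon 3 is the least closely related of the three.

Taxon 3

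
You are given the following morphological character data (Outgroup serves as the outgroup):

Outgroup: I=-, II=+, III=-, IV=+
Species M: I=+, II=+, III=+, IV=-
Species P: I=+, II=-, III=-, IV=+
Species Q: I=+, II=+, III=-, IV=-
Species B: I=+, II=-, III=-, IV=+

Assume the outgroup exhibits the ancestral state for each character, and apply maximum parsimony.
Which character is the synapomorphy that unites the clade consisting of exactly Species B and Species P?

II

Character polarity is set by the outgroup: the derived state is whichever differs from the outgroup's state, so for II, IV the derived state is '-', and for the remaining characters it is '+'.
I (derived state '+') is shared by all ingroup taxa — unites the whole ingroup.
Only Species B and Species P show the derived state '-' for II, supporting them as a clade.
III: derived state '+' in Species M only — an autapomorphy, so it tells us nothing about relationships among taxa.
IV (derived state '-') is shared by Species M and Species Q — a synapomorphy uniting that clade.
Most parsimonious ingroup topology: ((Species M,Species Q),(Species P,Species B)).
The clade {Species B, Species P} is supported by II: its derived state '-' occurs in exactly those taxa and in no other taxon (including the outgroup).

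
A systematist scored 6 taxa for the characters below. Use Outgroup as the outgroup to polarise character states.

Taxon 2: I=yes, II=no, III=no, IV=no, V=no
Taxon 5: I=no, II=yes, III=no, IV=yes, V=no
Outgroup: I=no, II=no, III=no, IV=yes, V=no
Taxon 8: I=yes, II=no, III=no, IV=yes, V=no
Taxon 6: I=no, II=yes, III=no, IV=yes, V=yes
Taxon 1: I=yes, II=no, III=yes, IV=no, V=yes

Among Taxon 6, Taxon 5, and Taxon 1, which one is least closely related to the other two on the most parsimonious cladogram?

Character polarity is set by the outgroup: the derived state is whichever differs from the outgroup's state, so for IV the derived state is 'no', and for the remaining characters it is 'yes'.
Only Taxon 1, Taxon 2, and Taxon 8 show the derived state 'yes' for I, supporting them as a clade.
Only Taxon 5 and Taxon 6 show the derived state 'yes' for II, supporting them as a clade.
III: derived state 'yes' in Taxon 1 only — an autapomorphy, so it tells us nothing about relationships among taxa.
IV (derived state 'no') is shared by Taxon 1 and Taxon 2 — a synapomorphy uniting that clade.
V groups Taxon 1 and Taxon 6, which is incompatible with the clades supported by the remaining characters; treating it as convergent (homoplasy) costs fewer steps than any alternative tree.
Most parsimonious ingroup topology: (((Taxon 2,Taxon 1),Taxon 8),(Taxon 5,Taxon 6)).
Taxon 6 and Taxon 5 share a more recent common ancestor with each other than either does with Taxon 1, so Taxon 1 is the least closely related of the three.

Taxon 1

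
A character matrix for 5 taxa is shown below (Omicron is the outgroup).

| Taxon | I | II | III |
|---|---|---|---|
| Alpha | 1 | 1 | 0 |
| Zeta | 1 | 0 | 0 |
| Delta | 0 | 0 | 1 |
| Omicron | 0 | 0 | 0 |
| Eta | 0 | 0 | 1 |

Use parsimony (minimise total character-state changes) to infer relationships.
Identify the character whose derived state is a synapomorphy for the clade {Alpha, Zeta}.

The outgroup has state '0' for every character, so '1' is the derived state throughout.
Only Alpha and Zeta show the derived state '1' for I, supporting them as a clade.
II (derived state '1') is unique to Alpha (autapomorphy; uninformative for grouping).
Only Delta and Eta show the derived state '1' for III, supporting them as a clade.
Most parsimonious ingroup topology: ((Alpha,Zeta),(Delta,Eta)).
The clade {Alpha, Zeta} is supported by I: its derived state '1' occurs in exactly those taxa and in no other taxon (including the outgroup).

I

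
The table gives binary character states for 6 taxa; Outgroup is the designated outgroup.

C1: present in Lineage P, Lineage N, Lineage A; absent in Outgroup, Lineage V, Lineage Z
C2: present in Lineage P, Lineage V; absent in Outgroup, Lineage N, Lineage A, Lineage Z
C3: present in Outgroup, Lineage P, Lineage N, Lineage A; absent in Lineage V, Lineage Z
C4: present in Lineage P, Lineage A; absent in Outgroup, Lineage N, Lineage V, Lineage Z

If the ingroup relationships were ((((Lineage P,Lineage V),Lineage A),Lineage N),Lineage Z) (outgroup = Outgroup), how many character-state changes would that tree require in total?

Map each character onto ((((Lineage P,Lineage V),Lineage A),Lineage N),Lineage Z) (rooted by Outgroup) and count the minimum state changes it requires (Fitch parsimony):
C1: 2; C2: 1; C3: 2; C4: 2.
Total tree length = 7.

7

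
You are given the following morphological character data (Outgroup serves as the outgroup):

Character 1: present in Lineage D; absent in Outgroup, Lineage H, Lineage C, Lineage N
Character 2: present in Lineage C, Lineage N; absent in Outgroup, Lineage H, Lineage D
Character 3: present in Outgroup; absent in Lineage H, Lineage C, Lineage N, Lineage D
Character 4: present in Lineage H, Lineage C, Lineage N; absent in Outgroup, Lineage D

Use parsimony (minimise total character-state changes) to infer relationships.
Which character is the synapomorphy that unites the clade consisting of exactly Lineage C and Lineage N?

Character polarity is set by the outgroup: the derived state is whichever differs from the outgroup's state, so for Character 3 the derived state is 'absent', and for the remaining characters it is 'present'.
Character 1: derived state 'present' in Lineage D only — an autapomorphy, so it tells us nothing about relationships among taxa.
Only Lineage C and Lineage N show the derived state 'present' for Character 2, supporting them as a clade.
All ingroup taxa share the derived state 'absent' for Character 3; it defines the ingroup but does not resolve relationships within it.
Character 4 (derived state 'present') is shared by Lineage C, Lineage H, and Lineage N — a synapomorphy uniting that clade.
Most parsimonious ingroup topology: ((Lineage H,(Lineage C,Lineage N)),Lineage D).
The clade {Lineage C, Lineage N} is supported by Character 2: its derived state 'present' occurs in exactly those taxa and in no other taxon (including the outgroup).

Character 2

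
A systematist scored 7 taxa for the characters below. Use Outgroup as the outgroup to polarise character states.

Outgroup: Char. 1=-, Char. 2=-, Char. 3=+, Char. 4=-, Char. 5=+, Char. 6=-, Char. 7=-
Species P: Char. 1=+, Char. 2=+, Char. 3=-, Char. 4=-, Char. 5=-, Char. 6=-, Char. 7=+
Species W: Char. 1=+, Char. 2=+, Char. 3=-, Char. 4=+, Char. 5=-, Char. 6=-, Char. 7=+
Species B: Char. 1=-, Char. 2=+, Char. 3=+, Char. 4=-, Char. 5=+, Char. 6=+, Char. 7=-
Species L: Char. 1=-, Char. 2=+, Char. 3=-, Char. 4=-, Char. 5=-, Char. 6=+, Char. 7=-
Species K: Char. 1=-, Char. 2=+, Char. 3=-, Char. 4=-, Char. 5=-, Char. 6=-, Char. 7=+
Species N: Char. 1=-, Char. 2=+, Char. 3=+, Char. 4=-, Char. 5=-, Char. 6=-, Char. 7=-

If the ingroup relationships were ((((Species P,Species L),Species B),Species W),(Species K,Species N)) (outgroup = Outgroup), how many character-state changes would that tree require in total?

Map each character onto ((((Species P,Species L),Species B),Species W),(Species K,Species N)) (rooted by Outgroup) and count the minimum state changes it requires (Fitch parsimony):
Char. 1: 2; Char. 2: 1; Char. 3: 3; Char. 4: 1; Char. 5: 2; Char. 6: 2; Char. 7: 3.
Total tree length = 14.

14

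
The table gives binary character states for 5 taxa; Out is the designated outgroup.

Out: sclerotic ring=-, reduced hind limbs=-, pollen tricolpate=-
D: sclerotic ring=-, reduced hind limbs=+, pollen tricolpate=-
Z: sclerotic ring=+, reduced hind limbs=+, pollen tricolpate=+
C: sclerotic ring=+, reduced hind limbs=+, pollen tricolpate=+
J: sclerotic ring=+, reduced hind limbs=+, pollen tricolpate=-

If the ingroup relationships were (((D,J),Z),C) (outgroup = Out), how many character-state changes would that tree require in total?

Map each character onto (((D,J),Z),C) (rooted by Out) and count the minimum state changes it requires (Fitch parsimony):
sclerotic ring: 2; reduced hind limbs: 1; pollen tricolpate: 2.
Total tree length = 5.

5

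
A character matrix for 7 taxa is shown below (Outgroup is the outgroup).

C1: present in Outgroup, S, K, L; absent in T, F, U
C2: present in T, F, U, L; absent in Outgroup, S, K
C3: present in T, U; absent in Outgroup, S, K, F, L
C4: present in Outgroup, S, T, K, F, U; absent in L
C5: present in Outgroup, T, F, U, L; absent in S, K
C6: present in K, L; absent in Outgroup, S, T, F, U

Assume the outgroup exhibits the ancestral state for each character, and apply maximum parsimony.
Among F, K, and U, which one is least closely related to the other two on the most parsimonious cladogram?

Character polarity is set by the outgroup: the derived state is whichever differs from the outgroup's state, so for C1, C4, C5 the derived state is 'absent', and for the remaining characters it is 'present'.
C1 (derived state 'absent') is shared by F, T, and U — a synapomorphy uniting that clade.
C2 (derived state 'present') is shared by F, L, T, and U — a synapomorphy uniting that clade.
Only T and U show the derived state 'present' for C3, supporting them as a clade.
C4: derived state 'absent' in L only — an autapomorphy, so it tells us nothing about relationships among taxa.
C5: derived state 'absent' in K and S only — synapomorphy for {K, S}.
C6 (state 'present') occurs in K and L but conflicts with the nesting implied by the other characters — most parsimoniously interpreted as homoplasy.
Most parsimonious ingroup topology: ((L,((U,T),F)),(K,S)).
U and F share a more recent common ancestor with each other than either does with K, so K is the least closely related of the three.

K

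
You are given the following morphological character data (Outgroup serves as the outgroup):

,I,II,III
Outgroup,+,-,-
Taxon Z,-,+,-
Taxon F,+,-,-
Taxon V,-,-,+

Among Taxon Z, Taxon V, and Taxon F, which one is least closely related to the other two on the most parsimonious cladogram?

Taxon F

Character polarity is set by the outgroup: the derived state is whichever differs from the outgroup's state, so for I the derived state is '-', and for the remaining characters it is '+'.
I: derived state '-' in Taxon V and Taxon Z only — synapomorphy for {Taxon V, Taxon Z}.
II: derived state '+' in Taxon Z only — an autapomorphy, so it tells us nothing about relationships among taxa.
III (derived state '+') is unique to Taxon V (autapomorphy; uninformative for grouping).
Most parsimonious ingroup topology: ((Taxon Z,Taxon V),Taxon F).
Taxon V and Taxon Z share a more recent common ancestor with each other than either does with Taxon F, so Taxon F is the least closely related of the three.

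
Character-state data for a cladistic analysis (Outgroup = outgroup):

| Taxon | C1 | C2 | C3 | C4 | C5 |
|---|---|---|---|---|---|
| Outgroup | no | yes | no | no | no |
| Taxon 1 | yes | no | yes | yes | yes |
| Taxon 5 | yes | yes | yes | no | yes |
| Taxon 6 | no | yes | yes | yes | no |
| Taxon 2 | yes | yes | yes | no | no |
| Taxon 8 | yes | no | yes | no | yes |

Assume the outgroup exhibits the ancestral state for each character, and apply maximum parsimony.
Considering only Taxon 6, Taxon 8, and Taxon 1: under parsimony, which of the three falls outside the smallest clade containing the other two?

Taxon 6

Character polarity is set by the outgroup: the derived state is whichever differs from the outgroup's state, so for C2 the derived state is 'no', and for the remaining characters it is 'yes'.
C1: derived state 'yes' in Taxon 1, Taxon 2, Taxon 5, and Taxon 8 only — synapomorphy for {Taxon 1, Taxon 2, Taxon 5, Taxon 8}.
C2 (derived state 'no') is shared by Taxon 1 and Taxon 8 — a synapomorphy uniting that clade.
C3 (derived state 'yes') is shared by all ingroup taxa — unites the whole ingroup.
C4 groups Taxon 1 and Taxon 6, which is incompatible with the clades supported by the remaining characters; treating it as convergent (homoplasy) costs fewer steps than any alternative tree.
Only Taxon 1, Taxon 5, and Taxon 8 show the derived state 'yes' for C5, supporting them as a clade.
Most parsimonious ingroup topology: ((((Taxon 1,Taxon 8),Taxon 5),Taxon 2),Taxon 6).
Taxon 8 and Taxon 1 share a more recent common ancestor with each other than either does with Taxon 6, so Taxon 6 is the least closely related of the three.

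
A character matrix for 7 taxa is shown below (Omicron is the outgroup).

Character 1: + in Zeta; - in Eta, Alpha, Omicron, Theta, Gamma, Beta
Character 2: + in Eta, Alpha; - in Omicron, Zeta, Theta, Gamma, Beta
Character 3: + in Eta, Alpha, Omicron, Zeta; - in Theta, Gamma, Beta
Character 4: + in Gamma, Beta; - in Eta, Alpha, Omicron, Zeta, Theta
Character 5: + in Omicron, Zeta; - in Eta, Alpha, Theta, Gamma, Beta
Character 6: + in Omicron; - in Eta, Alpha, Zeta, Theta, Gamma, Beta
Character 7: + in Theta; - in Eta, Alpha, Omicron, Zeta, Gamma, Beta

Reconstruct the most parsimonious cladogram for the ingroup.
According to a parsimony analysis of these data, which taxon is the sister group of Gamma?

Beta

Character polarity is set by the outgroup: the derived state is whichever differs from the outgroup's state, so for Character 3, Character 5, Character 6 the derived state is '-', and for the remaining characters it is '+'.
Character 1: derived state '+' in Zeta only — an autapomorphy, so it tells us nothing about relationships among taxa.
Character 2: derived state '+' in Alpha and Eta only — synapomorphy for {Alpha, Eta}.
Character 3: derived state '-' in Beta, Gamma, and Theta only — synapomorphy for {Beta, Gamma, Theta}.
Character 4: derived state '+' in Beta and Gamma only — synapomorphy for {Beta, Gamma}.
Character 5: derived state '-' in Alpha, Beta, Eta, Gamma, and Theta only — synapomorphy for {Alpha, Beta, Eta, Gamma, Theta}.
All ingroup taxa share the derived state '-' for Character 6; it defines the ingroup but does not resolve relationships within it.
Character 7 (derived state '+') is unique to Theta (autapomorphy; uninformative for grouping).
Most parsimonious ingroup topology: ((((Gamma,Beta),Theta),(Eta,Alpha)),Zeta).
Gamma and Beta form a cherry on this tree, so they are sister taxa.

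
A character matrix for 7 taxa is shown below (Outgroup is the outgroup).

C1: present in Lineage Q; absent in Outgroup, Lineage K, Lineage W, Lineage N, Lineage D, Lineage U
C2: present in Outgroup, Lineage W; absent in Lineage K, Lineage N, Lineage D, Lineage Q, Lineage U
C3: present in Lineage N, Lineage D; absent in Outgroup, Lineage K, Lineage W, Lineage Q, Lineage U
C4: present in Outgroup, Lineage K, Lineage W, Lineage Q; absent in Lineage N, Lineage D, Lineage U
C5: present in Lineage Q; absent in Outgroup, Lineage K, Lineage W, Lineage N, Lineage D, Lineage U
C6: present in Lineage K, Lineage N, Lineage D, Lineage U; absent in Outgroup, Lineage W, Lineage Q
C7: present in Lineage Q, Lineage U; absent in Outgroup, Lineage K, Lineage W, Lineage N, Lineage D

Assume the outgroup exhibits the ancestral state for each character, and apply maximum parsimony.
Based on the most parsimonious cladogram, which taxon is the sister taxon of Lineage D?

Character polarity is set by the outgroup: the derived state is whichever differs from the outgroup's state, so for C2, C4 the derived state is 'absent', and for the remaining characters it is 'present'.
C1 (derived state 'present') is unique to Lineage Q (autapomorphy; uninformative for grouping).
Only Lineage D, Lineage K, Lineage N, Lineage Q, and Lineage U show the derived state 'absent' for C2, supporting them as a clade.
Only Lineage D and Lineage N show the derived state 'present' for C3, supporting them as a clade.
Only Lineage D, Lineage N, and Lineage U show the derived state 'absent' for C4, supporting them as a clade.
C5: derived state 'present' in Lineage Q only — an autapomorphy, so it tells us nothing about relationships among taxa.
C6: derived state 'present' in Lineage D, Lineage K, Lineage N, and Lineage U only — synapomorphy for {Lineage D, Lineage K, Lineage N, Lineage U}.
C7 (state 'present') occurs in Lineage Q and Lineage U but conflicts with the nesting implied by the other characters — most parsimoniously interpreted as homoplasy.
Most parsimonious ingroup topology: (((Lineage K,((Lineage N,Lineage D),Lineage U)),Lineage Q),Lineage W).
Lineage D and Lineage N form a cherry on this tree, so they are sister taxa.

Lineage N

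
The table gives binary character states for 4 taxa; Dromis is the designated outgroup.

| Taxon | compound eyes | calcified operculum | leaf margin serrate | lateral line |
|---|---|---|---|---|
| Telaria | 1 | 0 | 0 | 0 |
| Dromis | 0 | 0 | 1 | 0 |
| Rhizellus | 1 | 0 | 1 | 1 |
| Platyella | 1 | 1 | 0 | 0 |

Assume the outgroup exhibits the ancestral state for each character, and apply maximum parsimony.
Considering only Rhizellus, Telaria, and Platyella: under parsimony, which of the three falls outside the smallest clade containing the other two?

Rhizellus

Character polarity is set by the outgroup: the derived state is whichever differs from the outgroup's state, so for leaf margin serrate the derived state is '0', and for the remaining characters it is '1'.
compound eyes (derived state '1') is shared by all ingroup taxa — unites the whole ingroup.
calcified operculum (derived state '1') is unique to Platyella (autapomorphy; uninformative for grouping).
leaf margin serrate: derived state '0' in Platyella and Telaria only — synapomorphy for {Platyella, Telaria}.
lateral line (derived state '1') is unique to Rhizellus (autapomorphy; uninformative for grouping).
Most parsimonious ingroup topology: (Rhizellus,(Platyella,Telaria)).
Telaria and Platyella share a more recent common ancestor with each other than either does with Rhizellus, so Rhizellus is the least closely related of the three.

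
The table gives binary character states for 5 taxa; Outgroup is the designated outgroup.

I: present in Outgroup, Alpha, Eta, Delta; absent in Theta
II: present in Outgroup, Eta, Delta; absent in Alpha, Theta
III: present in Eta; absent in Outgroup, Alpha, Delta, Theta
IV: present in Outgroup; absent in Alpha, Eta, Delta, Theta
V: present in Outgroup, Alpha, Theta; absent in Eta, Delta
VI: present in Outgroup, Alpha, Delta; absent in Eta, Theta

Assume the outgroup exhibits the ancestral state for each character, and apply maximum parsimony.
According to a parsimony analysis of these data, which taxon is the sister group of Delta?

Eta

Character polarity is set by the outgroup: the derived state is whichever differs from the outgroup's state, so for I, II, IV, V, VI the derived state is 'absent', and for the remaining characters it is 'present'.
I: derived state 'absent' in Theta only — an autapomorphy, so it tells us nothing about relationships among taxa.
II (derived state 'absent') is shared by Alpha and Theta — a synapomorphy uniting that clade.
III (derived state 'present') is unique to Eta (autapomorphy; uninformative for grouping).
All ingroup taxa share the derived state 'absent' for IV; it defines the ingroup but does not resolve relationships within it.
Only Delta and Eta show the derived state 'absent' for V, supporting them as a clade.
VI (state 'absent') occurs in Eta and Theta but conflicts with the nesting implied by the other characters — most parsimoniously interpreted as homoplasy.
Most parsimonious ingroup topology: ((Alpha,Theta),(Eta,Delta)).
Delta and Eta form a cherry on this tree, so they are sister taxa.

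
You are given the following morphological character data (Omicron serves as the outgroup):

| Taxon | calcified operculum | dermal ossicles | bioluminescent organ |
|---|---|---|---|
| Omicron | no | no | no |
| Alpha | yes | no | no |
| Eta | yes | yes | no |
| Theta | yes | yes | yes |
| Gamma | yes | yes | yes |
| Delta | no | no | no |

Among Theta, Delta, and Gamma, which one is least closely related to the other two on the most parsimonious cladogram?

Delta

The outgroup has state 'no' for every character, so 'yes' is the derived state throughout.
calcified operculum: derived state 'yes' in Alpha, Eta, Gamma, and Theta only — synapomorphy for {Alpha, Eta, Gamma, Theta}.
dermal ossicles (derived state 'yes') is shared by Eta, Gamma, and Theta — a synapomorphy uniting that clade.
bioluminescent organ: derived state 'yes' in Gamma and Theta only — synapomorphy for {Gamma, Theta}.
Most parsimonious ingroup topology: ((Alpha,(Eta,(Theta,Gamma))),Delta).
Gamma and Theta share a more recent common ancestor with each other than either does with Delta, so Delta is the least closely related of the three.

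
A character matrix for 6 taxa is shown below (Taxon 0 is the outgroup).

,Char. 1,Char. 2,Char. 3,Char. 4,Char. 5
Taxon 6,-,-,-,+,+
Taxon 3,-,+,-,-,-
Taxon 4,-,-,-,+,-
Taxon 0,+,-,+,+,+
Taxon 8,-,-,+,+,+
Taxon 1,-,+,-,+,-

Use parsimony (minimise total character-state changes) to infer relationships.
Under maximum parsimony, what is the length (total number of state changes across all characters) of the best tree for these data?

5

Character polarity is set by the outgroup: the derived state is whichever differs from the outgroup's state, so for Char. 1, Char. 3, Char. 4, Char. 5 the derived state is '-', and for the remaining characters it is '+'.
All ingroup taxa share the derived state '-' for Char. 1; it defines the ingroup but does not resolve relationships within it.
Only Taxon 1 and Taxon 3 show the derived state '+' for Char. 2, supporting them as a clade.
Only Taxon 1, Taxon 3, Taxon 4, and Taxon 6 show the derived state '-' for Char. 3, supporting them as a clade.
Char. 4: derived state '-' in Taxon 3 only — an autapomorphy, so it tells us nothing about relationships among taxa.
Char. 5: derived state '-' in Taxon 1, Taxon 3, and Taxon 4 only — synapomorphy for {Taxon 1, Taxon 3, Taxon 4}.
Most parsimonious ingroup topology: (Taxon 8,((Taxon 4,(Taxon 1,Taxon 3)),Taxon 6)).
Changes per character on this tree: Char. 1: 1; Char. 2: 1; Char. 3: 1; Char. 4: 1; Char. 5: 1.
Total = 5.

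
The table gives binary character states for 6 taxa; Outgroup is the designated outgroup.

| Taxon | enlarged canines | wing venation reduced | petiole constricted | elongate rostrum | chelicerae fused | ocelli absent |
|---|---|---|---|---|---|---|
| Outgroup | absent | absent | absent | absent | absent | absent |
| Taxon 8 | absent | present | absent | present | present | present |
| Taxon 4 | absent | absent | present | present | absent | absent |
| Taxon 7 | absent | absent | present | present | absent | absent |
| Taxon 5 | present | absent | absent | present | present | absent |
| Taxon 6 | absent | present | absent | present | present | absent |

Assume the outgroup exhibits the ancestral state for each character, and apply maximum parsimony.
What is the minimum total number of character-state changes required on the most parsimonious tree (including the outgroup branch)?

The outgroup has state 'absent' for every character, so 'present' is the derived state throughout.
enlarged canines (derived state 'present') is unique to Taxon 5 (autapomorphy; uninformative for grouping).
Only Taxon 6 and Taxon 8 show the derived state 'present' for wing venation reduced, supporting them as a clade.
petiole constricted: derived state 'present' in Taxon 4 and Taxon 7 only — synapomorphy for {Taxon 4, Taxon 7}.
All ingroup taxa share the derived state 'present' for elongate rostrum; it defines the ingroup but does not resolve relationships within it.
chelicerae fused: derived state 'present' in Taxon 5, Taxon 6, and Taxon 8 only — synapomorphy for {Taxon 5, Taxon 6, Taxon 8}.
ocelli absent (derived state 'present') is unique to Taxon 8 (autapomorphy; uninformative for grouping).
Most parsimonious ingroup topology: (((Taxon 8,Taxon 6),Taxon 5),(Taxon 4,Taxon 7)).
Changes per character on this tree: enlarged canines: 1; wing venation reduced: 1; petiole constricted: 1; elongate rostrum: 1; chelicerae fused: 1; ocelli absent: 1.
Total = 6.

6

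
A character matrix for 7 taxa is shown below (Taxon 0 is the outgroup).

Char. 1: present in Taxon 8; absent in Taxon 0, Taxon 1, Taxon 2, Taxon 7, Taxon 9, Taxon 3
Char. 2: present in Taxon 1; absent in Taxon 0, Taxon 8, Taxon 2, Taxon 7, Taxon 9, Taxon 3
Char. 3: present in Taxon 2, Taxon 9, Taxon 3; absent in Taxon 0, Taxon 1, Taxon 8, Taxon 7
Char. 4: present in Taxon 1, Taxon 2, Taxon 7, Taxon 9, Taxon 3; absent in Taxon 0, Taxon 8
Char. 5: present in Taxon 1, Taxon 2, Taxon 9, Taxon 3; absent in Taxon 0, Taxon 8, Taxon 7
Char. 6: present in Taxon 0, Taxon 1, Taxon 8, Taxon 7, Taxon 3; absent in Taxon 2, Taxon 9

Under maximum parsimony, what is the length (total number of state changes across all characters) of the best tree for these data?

6

Character polarity is set by the outgroup: the derived state is whichever differs from the outgroup's state, so for Char. 6 the derived state is 'absent', and for the remaining characters it is 'present'.
Char. 1: derived state 'present' in Taxon 8 only — an autapomorphy, so it tells us nothing about relationships among taxa.
Char. 2 (derived state 'present') is unique to Taxon 1 (autapomorphy; uninformative for grouping).
Char. 3: derived state 'present' in Taxon 2, Taxon 3, and Taxon 9 only — synapomorphy for {Taxon 2, Taxon 3, Taxon 9}.
Char. 4 (derived state 'present') is shared by Taxon 1, Taxon 2, Taxon 3, Taxon 7, and Taxon 9 — a synapomorphy uniting that clade.
Char. 5 (derived state 'present') is shared by Taxon 1, Taxon 2, Taxon 3, and Taxon 9 — a synapomorphy uniting that clade.
Only Taxon 2 and Taxon 9 show the derived state 'absent' for Char. 6, supporting them as a clade.
Most parsimonious ingroup topology: (((Taxon 1,((Taxon 2,Taxon 9),Taxon 3)),Taxon 7),Taxon 8).
Changes per character on this tree: Char. 1: 1; Char. 2: 1; Char. 3: 1; Char. 4: 1; Char. 5: 1; Char. 6: 1.
Total = 6.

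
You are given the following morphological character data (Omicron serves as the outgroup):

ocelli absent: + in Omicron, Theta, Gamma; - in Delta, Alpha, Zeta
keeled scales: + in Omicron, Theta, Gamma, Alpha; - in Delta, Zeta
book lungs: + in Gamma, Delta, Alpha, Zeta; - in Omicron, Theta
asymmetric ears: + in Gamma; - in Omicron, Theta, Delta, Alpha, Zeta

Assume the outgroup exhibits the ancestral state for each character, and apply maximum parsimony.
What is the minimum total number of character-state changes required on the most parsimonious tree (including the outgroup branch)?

4

Character polarity is set by the outgroup: the derived state is whichever differs from the outgroup's state, so for ocelli absent, keeled scales the derived state is '-', and for the remaining characters it is '+'.
ocelli absent (derived state '-') is shared by Alpha, Delta, and Zeta — a synapomorphy uniting that clade.
keeled scales (derived state '-') is shared by Delta and Zeta — a synapomorphy uniting that clade.
Only Alpha, Delta, Gamma, and Zeta show the derived state '+' for book lungs, supporting them as a clade.
asymmetric ears (derived state '+') is unique to Gamma (autapomorphy; uninformative for grouping).
Most parsimonious ingroup topology: (Theta,(Gamma,((Delta,Zeta),Alpha))).
Changes per character on this tree: ocelli absent: 1; keeled scales: 1; book lungs: 1; asymmetric ears: 1.
Total = 4.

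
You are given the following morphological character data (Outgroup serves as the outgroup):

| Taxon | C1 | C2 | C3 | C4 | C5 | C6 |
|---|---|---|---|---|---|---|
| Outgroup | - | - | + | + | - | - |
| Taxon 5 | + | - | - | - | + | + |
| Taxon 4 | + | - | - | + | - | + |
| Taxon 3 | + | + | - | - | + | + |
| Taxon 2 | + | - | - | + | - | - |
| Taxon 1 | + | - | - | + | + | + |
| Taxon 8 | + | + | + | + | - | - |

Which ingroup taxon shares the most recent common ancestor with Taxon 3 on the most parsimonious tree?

Character polarity is set by the outgroup: the derived state is whichever differs from the outgroup's state, so for C3, C4 the derived state is '-', and for the remaining characters it is '+'.
All ingroup taxa share the derived state '+' for C1; it defines the ingroup but does not resolve relationships within it.
C2 (state '+') occurs in Taxon 3 and Taxon 8 but conflicts with the nesting implied by the other characters — most parsimoniously interpreted as homoplasy.
C3 (derived state '-') is shared by Taxon 1, Taxon 2, Taxon 3, Taxon 4, and Taxon 5 — a synapomorphy uniting that clade.
C4 (derived state '-') is shared by Taxon 3 and Taxon 5 — a synapomorphy uniting that clade.
C5 (derived state '+') is shared by Taxon 1, Taxon 3, and Taxon 5 — a synapomorphy uniting that clade.
C6 (derived state '+') is shared by Taxon 1, Taxon 3, Taxon 4, and Taxon 5 — a synapomorphy uniting that clade.
Most parsimonious ingroup topology: (((((Taxon 5,Taxon 3),Taxon 1),Taxon 4),Taxon 2),Taxon 8).
Taxon 3 and Taxon 5 form a cherry on this tree, so they are sister taxa.

Taxon 5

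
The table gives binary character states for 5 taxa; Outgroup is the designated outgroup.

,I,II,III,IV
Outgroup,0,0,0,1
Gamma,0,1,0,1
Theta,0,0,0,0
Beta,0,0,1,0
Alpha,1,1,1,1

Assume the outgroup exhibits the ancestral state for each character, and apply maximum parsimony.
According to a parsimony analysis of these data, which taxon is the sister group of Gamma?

Alpha

Character polarity is set by the outgroup: the derived state is whichever differs from the outgroup's state, so for IV the derived state is '0', and for the remaining characters it is '1'.
I (derived state '1') is unique to Alpha (autapomorphy; uninformative for grouping).
II: derived state '1' in Alpha and Gamma only — synapomorphy for {Alpha, Gamma}.
III groups Alpha and Beta, which is incompatible with the clades supported by the remaining characters; treating it as convergent (homoplasy) costs fewer steps than any alternative tree.
Only Beta and Theta show the derived state '0' for IV, supporting them as a clade.
Most parsimonious ingroup topology: ((Gamma,Alpha),(Theta,Beta)).
Gamma and Alpha form a cherry on this tree, so they are sister taxa.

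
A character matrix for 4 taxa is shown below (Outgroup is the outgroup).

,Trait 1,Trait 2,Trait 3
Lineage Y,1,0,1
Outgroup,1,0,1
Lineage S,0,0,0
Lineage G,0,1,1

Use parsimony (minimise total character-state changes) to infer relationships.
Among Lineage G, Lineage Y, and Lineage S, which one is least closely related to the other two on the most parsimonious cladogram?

Lineage Y

Character polarity is set by the outgroup: the derived state is whichever differs from the outgroup's state, so for Trait 1, Trait 3 the derived state is '0', and for the remaining characters it is '1'.
Trait 1: derived state '0' in Lineage G and Lineage S only — synapomorphy for {Lineage G, Lineage S}.
Trait 2 (derived state '1') is unique to Lineage G (autapomorphy; uninformative for grouping).
Trait 3: derived state '0' in Lineage S only — an autapomorphy, so it tells us nothing about relationships among taxa.
Most parsimonious ingroup topology: ((Lineage S,Lineage G),Lineage Y).
Lineage S and Lineage G share a more recent common ancestor with each other than either does with Lineage Y, so Lineage Y is the least closely related of the three.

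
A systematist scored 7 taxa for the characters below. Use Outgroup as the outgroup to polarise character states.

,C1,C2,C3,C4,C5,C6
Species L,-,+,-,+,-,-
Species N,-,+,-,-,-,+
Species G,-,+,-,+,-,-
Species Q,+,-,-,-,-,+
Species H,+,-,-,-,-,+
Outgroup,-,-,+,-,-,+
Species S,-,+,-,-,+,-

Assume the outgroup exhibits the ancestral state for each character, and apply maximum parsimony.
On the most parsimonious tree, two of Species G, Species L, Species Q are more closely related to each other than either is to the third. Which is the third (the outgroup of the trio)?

Character polarity is set by the outgroup: the derived state is whichever differs from the outgroup's state, so for C3, C6 the derived state is '-', and for the remaining characters it is '+'.
Only Species H and Species Q show the derived state '+' for C1, supporting them as a clade.
C2 (derived state '+') is shared by Species G, Species L, Species N, and Species S — a synapomorphy uniting that clade.
All ingroup taxa share the derived state '-' for C3; it defines the ingroup but does not resolve relationships within it.
C4: derived state '+' in Species G and Species L only — synapomorphy for {Species G, Species L}.
C5: derived state '+' in Species S only — an autapomorphy, so it tells us nothing about relationships among taxa.
Only Species G, Species L, and Species S show the derived state '-' for C6, supporting them as a clade.
Most parsimonious ingroup topology: ((Species H,Species Q),(Species N,((Species L,Species G),Species S))).
Species L and Species G share a more recent common ancestor with each other than either does with Species Q, so Species Q is the least closely related of the three.

Species Q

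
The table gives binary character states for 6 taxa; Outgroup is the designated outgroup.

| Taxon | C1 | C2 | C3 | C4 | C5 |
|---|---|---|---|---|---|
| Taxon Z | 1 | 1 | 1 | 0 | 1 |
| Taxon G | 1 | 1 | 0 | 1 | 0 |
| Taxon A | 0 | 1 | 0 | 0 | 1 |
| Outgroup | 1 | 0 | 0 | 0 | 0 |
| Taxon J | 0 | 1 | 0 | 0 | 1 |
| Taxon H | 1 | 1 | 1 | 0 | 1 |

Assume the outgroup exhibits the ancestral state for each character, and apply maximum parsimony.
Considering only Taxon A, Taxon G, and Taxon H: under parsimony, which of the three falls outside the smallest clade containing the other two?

Taxon G

Character polarity is set by the outgroup: the derived state is whichever differs from the outgroup's state, so for C1 the derived state is '0', and for the remaining characters it is '1'.
C1: derived state '0' in Taxon A and Taxon J only — synapomorphy for {Taxon A, Taxon J}.
All ingroup taxa share the derived state '1' for C2; it defines the ingroup but does not resolve relationships within it.
Only Taxon H and Taxon Z show the derived state '1' for C3, supporting them as a clade.
C4: derived state '1' in Taxon G only — an autapomorphy, so it tells us nothing about relationships among taxa.
C5: derived state '1' in Taxon A, Taxon H, Taxon J, and Taxon Z only — synapomorphy for {Taxon A, Taxon H, Taxon J, Taxon Z}.
Most parsimonious ingroup topology: (Taxon G,((Taxon J,Taxon A),(Taxon H,Taxon Z))).
Taxon H and Taxon A share a more recent common ancestor with each other than either does with Taxon G, so Taxon G is the least closely related of the three.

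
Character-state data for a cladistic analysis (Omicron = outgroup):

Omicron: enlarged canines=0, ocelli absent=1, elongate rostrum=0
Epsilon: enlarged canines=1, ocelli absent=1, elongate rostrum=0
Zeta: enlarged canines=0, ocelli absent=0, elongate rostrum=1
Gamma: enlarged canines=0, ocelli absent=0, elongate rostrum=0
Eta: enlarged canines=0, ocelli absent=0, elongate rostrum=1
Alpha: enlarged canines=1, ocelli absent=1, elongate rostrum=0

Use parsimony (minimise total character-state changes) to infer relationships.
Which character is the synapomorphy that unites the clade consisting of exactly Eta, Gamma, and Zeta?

Character polarity is set by the outgroup: the derived state is whichever differs from the outgroup's state, so for ocelli absent the derived state is '0', and for the remaining characters it is '1'.
enlarged canines (derived state '1') is shared by Alpha and Epsilon — a synapomorphy uniting that clade.
ocelli absent (derived state '0') is shared by Eta, Gamma, and Zeta — a synapomorphy uniting that clade.
Only Eta and Zeta show the derived state '1' for elongate rostrum, supporting them as a clade.
Most parsimonious ingroup topology: ((Epsilon,Alpha),((Zeta,Eta),Gamma)).
The clade {Eta, Gamma, Zeta} is supported by ocelli absent: its derived state '0' occurs in exactly those taxa and in no other taxon (including the outgroup).

ocelli absent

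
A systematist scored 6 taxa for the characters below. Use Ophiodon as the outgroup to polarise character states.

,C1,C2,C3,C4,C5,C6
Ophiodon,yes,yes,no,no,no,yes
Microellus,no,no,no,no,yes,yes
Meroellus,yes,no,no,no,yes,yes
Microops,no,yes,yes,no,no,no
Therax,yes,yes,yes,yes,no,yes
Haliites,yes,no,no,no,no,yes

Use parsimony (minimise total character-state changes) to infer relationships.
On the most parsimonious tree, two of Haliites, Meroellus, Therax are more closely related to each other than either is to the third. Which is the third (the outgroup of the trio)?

Character polarity is set by the outgroup: the derived state is whichever differs from the outgroup's state, so for C1, C2, C6 the derived state is 'no', and for the remaining characters it is 'yes'.
C1 (state 'no') occurs in Microellus and Microops but conflicts with the nesting implied by the other characters — most parsimoniously interpreted as homoplasy.
C2: derived state 'no' in Haliites, Meroellus, and Microellus only — synapomorphy for {Haliites, Meroellus, Microellus}.
C3: derived state 'yes' in Microops and Therax only — synapomorphy for {Microops, Therax}.
C4: derived state 'yes' in Therax only — an autapomorphy, so it tells us nothing about relationships among taxa.
Only Meroellus and Microellus show the derived state 'yes' for C5, supporting them as a clade.
C6 (derived state 'no') is unique to Microops (autapomorphy; uninformative for grouping).
Most parsimonious ingroup topology: (((Microellus,Meroellus),Haliites),(Microops,Therax)).
Haliites and Meroellus share a more recent common ancestor with each other than either does with Therax, so Therax is the least closely related of the three.

Therax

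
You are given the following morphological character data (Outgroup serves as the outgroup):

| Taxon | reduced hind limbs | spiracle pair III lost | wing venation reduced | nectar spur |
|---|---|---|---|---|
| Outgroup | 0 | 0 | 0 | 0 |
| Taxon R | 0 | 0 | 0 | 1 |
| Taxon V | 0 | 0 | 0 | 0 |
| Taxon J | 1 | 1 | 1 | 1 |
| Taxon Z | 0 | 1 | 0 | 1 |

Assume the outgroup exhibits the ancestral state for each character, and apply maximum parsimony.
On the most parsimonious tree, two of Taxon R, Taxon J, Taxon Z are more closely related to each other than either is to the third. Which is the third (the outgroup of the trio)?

The outgroup has state '0' for every character, so '1' is the derived state throughout.
reduced hind limbs (derived state '1') is unique to Taxon J (autapomorphy; uninformative for grouping).
Only Taxon J and Taxon Z show the derived state '1' for spiracle pair III lost, supporting them as a clade.
wing venation reduced (derived state '1') is unique to Taxon J (autapomorphy; uninformative for grouping).
nectar spur: derived state '1' in Taxon J, Taxon R, and Taxon Z only — synapomorphy for {Taxon J, Taxon R, Taxon Z}.
Most parsimonious ingroup topology: ((Taxon R,(Taxon J,Taxon Z)),Taxon V).
Taxon Z and Taxon J share a more recent common ancestor with each other than either does with Taxon R, so Taxon R is the least closely related of the three.

Taxon R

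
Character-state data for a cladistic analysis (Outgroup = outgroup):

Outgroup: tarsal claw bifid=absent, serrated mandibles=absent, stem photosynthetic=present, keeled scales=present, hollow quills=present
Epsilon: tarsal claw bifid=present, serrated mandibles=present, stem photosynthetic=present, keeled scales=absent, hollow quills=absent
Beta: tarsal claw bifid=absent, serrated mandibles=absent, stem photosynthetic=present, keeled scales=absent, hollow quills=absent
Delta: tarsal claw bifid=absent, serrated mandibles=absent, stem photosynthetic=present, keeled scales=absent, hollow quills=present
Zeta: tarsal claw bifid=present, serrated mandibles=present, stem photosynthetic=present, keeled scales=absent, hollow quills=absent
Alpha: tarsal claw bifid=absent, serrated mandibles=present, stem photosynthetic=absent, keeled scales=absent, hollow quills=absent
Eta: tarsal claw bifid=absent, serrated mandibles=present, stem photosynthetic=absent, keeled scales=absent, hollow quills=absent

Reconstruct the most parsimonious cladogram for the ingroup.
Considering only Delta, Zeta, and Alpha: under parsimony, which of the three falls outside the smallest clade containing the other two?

Character polarity is set by the outgroup: the derived state is whichever differs from the outgroup's state, so for stem photosynthetic, keeled scales, hollow quills the derived state is 'absent', and for the remaining characters it is 'present'.
tarsal claw bifid: derived state 'present' in Epsilon and Zeta only — synapomorphy for {Epsilon, Zeta}.
Only Alpha, Epsilon, Eta, and Zeta show the derived state 'present' for serrated mandibles, supporting them as a clade.
stem photosynthetic (derived state 'absent') is shared by Alpha and Eta — a synapomorphy uniting that clade.
keeled scales (derived state 'absent') is shared by all ingroup taxa — unites the whole ingroup.
hollow quills: derived state 'absent' in Alpha, Beta, Epsilon, Eta, and Zeta only — synapomorphy for {Alpha, Beta, Epsilon, Eta, Zeta}.
Most parsimonious ingroup topology: ((((Epsilon,Zeta),(Alpha,Eta)),Beta),Delta).
Zeta and Alpha share a more recent common ancestor with each other than either does with Delta, so Delta is the least closely related of the three.

Delta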